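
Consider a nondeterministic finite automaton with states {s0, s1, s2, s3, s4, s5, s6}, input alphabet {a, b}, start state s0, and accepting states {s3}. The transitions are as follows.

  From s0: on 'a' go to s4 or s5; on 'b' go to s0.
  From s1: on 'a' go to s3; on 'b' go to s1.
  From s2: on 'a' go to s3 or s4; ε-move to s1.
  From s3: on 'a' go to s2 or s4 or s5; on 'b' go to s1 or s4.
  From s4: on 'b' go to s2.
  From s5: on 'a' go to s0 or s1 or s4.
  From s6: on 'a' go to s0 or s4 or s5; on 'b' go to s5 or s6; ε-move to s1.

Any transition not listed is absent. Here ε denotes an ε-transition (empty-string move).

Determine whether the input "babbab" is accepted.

No

Start in {s0}.
Read 'b': s0→{s0}; now {s0}.
Read 'a': s0→{s4, s5}; now {s4, s5}.
Read 'b': s4→{s2}, s5→∅; union {s2}; ε-closure = {s1, s2}.
Read 'b': s1→{s1}, s2→∅; now {s1}.
Read 'a': s1→{s3}; now {s3}.
Read 'b': s3→{s1, s4}; now {s1, s4}.
The final set {s1, s4} contains no accepting state.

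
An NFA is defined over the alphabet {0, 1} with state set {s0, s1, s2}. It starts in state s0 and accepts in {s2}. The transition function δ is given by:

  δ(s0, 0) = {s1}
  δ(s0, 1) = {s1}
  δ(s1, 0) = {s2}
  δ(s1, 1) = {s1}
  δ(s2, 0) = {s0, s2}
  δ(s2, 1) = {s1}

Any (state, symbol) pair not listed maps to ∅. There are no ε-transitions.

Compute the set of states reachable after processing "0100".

Start in {s0}.
Read '0': s0→{s1}; now {s1}.
Read '1': s1→{s1}; now {s1}.
Read '0': s1→{s2}; now {s2}.
Read '0': s2→{s0, s2}; now {s0, s2}.

{s0, s2}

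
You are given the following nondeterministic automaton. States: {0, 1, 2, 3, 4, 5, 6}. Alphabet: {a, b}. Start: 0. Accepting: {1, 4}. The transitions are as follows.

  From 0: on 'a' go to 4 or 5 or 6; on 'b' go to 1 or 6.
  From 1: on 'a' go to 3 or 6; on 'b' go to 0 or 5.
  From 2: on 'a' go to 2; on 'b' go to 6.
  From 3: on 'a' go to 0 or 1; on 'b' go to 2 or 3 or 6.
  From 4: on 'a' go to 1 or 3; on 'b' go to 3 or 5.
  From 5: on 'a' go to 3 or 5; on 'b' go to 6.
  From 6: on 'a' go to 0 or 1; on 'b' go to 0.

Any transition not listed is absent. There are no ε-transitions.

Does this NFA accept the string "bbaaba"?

Yes

Start in {0}.
Read 'b': 0→{1, 6}; now {1, 6}.
Read 'b': 1→{0, 5}, 6→{0}; now {0, 5}.
Read 'a': 0→{4, 5, 6}, 5→{3, 5}; now {3, 4, 5, 6}.
Read 'a': 3→{0, 1}, 4→{1, 3}, 5→{3, 5}, 6→{0, 1}; now {0, 1, 3, 5}.
Read 'b': 0→{1, 6}, 1→{0, 5}, 3→{2, 3, 6}, 5→{6}; now {0, 1, 2, 3, 5, 6}.
Read 'a': 0→{4, 5, 6}, 1→{3, 6}, 2→{2}, 3→{0, 1}, 5→{3, 5}, 6→{0, 1}; now {0, 1, 2, 3, 4, 5, 6}.
The final set {0, 1, 2, 3, 4, 5, 6} contains the accepting states 1, 4.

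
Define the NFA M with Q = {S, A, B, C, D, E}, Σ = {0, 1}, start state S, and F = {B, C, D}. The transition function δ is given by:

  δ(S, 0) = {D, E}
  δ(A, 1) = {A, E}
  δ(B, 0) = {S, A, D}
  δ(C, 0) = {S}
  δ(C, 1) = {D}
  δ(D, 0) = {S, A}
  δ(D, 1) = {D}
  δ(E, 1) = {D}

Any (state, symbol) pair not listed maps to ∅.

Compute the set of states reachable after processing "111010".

Start in {S}.
Read '1': S→∅; now ∅.
The set is empty and remains empty for the remaining 5 symbols.

∅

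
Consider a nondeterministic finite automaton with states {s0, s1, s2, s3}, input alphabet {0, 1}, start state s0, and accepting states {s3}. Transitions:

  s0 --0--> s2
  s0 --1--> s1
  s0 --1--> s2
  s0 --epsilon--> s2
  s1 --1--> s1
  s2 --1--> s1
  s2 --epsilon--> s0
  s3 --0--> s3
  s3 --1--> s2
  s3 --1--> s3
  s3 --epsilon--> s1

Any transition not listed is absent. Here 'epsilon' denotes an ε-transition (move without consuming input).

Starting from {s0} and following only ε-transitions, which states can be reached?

Begin with {s0}.
ε-move s0 → s2; add s2.

{s0, s2}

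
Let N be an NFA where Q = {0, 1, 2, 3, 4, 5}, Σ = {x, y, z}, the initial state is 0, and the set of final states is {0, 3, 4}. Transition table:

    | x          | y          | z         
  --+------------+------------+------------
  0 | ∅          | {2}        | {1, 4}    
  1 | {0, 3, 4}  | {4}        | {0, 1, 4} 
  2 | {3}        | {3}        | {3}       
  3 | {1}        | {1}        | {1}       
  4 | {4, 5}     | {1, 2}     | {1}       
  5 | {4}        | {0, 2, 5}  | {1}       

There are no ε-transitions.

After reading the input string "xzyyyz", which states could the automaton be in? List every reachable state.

∅

Start in {0}.
Read 'x': 0→∅; now ∅.
The set is empty and remains empty for the remaining 5 symbols.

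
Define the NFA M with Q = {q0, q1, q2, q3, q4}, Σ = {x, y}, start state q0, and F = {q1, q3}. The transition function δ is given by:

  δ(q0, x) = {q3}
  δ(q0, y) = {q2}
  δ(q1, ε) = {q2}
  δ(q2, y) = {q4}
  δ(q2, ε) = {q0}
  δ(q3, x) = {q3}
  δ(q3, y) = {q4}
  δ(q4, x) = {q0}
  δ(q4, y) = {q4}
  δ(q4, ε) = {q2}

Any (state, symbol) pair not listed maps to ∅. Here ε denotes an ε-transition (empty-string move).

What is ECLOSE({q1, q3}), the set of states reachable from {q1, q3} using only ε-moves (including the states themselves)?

Begin with {q1, q3}.
ε-move q1 → q2; add q2.
ε-move q2 → q0; add q0.

{q0, q1, q2, q3}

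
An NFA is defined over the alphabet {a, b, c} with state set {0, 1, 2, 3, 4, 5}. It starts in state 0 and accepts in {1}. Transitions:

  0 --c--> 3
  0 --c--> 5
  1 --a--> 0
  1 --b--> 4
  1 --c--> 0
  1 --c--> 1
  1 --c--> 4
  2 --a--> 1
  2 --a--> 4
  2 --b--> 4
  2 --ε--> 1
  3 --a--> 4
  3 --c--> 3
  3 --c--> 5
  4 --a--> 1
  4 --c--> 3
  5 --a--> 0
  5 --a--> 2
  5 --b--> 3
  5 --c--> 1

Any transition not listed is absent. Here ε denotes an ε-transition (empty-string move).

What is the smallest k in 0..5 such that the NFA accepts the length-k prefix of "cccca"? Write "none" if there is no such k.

Start in {0}.
Read 'c': {0} → {3, 5}.
Read 'c': {3, 5} → {1, 3, 5}.
None of the earlier sets intersect F, but {1, 3, 5} does.

2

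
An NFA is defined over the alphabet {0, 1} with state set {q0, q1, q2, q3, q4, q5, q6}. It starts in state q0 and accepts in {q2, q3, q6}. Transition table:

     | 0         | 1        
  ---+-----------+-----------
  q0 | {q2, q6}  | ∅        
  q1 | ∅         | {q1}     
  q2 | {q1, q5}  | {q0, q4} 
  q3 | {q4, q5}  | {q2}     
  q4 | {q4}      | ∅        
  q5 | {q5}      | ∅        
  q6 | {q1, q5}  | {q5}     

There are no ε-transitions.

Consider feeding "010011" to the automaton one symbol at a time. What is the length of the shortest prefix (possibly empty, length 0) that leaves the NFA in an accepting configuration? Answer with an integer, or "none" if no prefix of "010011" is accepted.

1

Start in {q0}.
Read '0': q0→{q2, q6}; now {q2, q6}.
None of the earlier sets intersect F, but {q2, q6} does.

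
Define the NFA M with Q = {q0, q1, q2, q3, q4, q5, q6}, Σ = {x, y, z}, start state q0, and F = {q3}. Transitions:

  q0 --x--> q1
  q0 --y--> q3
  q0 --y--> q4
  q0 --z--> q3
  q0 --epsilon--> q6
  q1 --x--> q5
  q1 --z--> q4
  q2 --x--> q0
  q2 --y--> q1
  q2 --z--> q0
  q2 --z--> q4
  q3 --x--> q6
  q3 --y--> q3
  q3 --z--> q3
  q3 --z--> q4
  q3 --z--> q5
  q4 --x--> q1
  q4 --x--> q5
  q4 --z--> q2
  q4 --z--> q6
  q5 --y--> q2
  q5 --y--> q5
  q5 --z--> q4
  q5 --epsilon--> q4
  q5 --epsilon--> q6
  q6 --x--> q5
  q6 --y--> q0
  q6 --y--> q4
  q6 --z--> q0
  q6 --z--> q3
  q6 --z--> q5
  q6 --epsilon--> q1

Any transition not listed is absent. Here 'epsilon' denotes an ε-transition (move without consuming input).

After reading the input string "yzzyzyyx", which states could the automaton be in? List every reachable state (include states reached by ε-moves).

{q0, q1, q4, q5, q6}

Start: ε-closure({q0}) = {q0, q1, q6}.
Read 'y': {q0, q1, q6} → {q0, q1, q3, q4, q6}.
Read 'z': {q0, q1, q3, q4, q6} → {q0, q1, q2, q3, q4, q5, q6}.
Read 'z': {q0, q1, q2, q3, q4, q5, q6} → {q0, q1, q2, q3, q4, q5, q6}.
Read 'y': {q0, q1, q2, q3, q4, q5, q6} → {q0, q1, q2, q3, q4, q5, q6}.
Read 'z': {q0, q1, q2, q3, q4, q5, q6} → {q0, q1, q2, q3, q4, q5, q6}.
Read 'y': {q0, q1, q2, q3, q4, q5, q6} → {q0, q1, q2, q3, q4, q5, q6}.
Read 'y': {q0, q1, q2, q3, q4, q5, q6} → {q0, q1, q2, q3, q4, q5, q6}.
Read 'x': {q0, q1, q2, q3, q4, q5, q6} → {q0, q1, q4, q5, q6}.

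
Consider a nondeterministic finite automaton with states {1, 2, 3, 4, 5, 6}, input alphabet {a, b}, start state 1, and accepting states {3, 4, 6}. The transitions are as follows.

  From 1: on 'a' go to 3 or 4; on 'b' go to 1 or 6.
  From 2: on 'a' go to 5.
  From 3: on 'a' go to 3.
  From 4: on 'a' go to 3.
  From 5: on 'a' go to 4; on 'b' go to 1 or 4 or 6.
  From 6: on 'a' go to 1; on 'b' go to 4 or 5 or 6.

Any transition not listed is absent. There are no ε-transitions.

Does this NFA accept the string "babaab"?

Start in {1}.
Read 'b': {1} → {1, 6}.
Read 'a': {1, 6} → {1, 3, 4}.
Read 'b': {1, 3, 4} → {1, 6}.
Read 'a': {1, 6} → {1, 3, 4}.
Read 'a': {1, 3, 4} → {3, 4}.
Read 'b': {3, 4} → ∅.
The final set ∅ contains no accepting state.

No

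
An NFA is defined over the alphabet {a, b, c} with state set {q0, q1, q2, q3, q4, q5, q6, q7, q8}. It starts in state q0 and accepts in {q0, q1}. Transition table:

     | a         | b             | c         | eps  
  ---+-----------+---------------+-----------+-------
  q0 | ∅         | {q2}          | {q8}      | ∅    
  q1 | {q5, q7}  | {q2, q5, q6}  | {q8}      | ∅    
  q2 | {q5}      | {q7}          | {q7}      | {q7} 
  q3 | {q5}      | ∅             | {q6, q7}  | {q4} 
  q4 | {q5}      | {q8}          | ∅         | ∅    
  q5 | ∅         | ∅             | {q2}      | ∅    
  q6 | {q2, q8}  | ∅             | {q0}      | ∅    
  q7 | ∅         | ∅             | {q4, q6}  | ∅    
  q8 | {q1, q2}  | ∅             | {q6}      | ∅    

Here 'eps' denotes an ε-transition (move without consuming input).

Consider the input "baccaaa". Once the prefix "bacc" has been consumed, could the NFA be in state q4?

Start in {q0}.
Read 'b': q0→{q2}; union {q2}; ε-closure = {q2, q7}.
Read 'a': q2→{q5}, q7→∅; now {q5}.
Read 'c': q5→{q2}; union {q2}; ε-closure = {q2, q7}.
Read 'c': q2→{q7}, q7→{q4, q6}; now {q4, q6, q7}.
State q4 is in {q4, q6, q7}.

Yes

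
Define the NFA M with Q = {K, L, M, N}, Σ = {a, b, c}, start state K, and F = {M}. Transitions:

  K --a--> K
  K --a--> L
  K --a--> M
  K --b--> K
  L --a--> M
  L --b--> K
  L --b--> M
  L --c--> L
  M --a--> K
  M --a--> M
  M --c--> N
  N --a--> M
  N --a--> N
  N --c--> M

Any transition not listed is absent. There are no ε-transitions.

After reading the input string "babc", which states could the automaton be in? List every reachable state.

Start in {K}.
Read 'b': K→{K}; now {K}.
Read 'a': K→{K, L, M}; now {K, L, M}.
Read 'b': K→{K}, L→{K, M}, M→∅; now {K, M}.
Read 'c': K→∅, M→{N}; now {N}.

{N}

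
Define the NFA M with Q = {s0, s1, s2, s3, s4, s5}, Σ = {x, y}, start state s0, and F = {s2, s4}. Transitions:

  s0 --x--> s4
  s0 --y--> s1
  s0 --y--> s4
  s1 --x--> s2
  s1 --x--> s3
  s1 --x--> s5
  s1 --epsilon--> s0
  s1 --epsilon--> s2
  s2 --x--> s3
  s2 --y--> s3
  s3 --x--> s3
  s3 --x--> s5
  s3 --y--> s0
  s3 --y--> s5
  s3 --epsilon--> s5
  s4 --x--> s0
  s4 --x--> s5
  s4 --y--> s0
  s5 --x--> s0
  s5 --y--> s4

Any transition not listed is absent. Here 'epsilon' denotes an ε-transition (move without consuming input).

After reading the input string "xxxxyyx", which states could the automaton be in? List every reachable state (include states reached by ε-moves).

{s0, s2, s3, s4, s5}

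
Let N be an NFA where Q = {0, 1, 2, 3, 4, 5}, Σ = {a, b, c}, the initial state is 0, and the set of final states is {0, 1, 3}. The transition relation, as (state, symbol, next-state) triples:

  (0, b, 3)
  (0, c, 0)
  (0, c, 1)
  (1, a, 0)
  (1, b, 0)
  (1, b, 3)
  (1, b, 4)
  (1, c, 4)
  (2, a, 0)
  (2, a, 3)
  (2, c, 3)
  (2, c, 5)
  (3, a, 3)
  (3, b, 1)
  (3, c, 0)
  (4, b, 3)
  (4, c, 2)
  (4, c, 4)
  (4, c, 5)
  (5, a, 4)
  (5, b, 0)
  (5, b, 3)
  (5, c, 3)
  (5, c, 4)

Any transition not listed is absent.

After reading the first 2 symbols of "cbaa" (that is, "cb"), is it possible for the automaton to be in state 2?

No

Start in {0}.
Read 'c': 0→{0, 1}; now {0, 1}.
Read 'b': 0→{3}, 1→{0, 3, 4}; now {0, 3, 4}.
State 2 is not in {0, 3, 4}.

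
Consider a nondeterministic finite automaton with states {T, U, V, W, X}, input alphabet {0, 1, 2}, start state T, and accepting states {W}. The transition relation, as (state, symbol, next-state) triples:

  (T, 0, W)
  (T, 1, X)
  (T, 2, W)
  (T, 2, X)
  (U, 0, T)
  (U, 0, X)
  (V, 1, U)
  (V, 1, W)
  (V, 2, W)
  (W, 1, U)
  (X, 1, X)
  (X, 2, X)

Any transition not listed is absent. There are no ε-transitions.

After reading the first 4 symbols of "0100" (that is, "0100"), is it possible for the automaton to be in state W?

Yes

Start in {T}.
Read '0': T→{W}; now {W}.
Read '1': W→{U}; now {U}.
Read '0': U→{T, X}; now {T, X}.
Read '0': T→{W}, X→∅; now {W}.
State W is in {W}.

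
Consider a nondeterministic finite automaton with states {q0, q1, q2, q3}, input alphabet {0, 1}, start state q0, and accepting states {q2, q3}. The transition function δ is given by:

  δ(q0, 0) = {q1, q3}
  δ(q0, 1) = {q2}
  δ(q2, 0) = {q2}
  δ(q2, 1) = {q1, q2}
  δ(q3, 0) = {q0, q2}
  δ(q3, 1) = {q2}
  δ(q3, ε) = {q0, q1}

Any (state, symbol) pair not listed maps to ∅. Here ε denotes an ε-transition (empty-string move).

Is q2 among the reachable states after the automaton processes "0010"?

Start in {q0}.
Read '0': q0→{q1, q3}; union {q1, q3}; ε-closure = {q0, q1, q3}.
Read '0': q0→{q1, q3}, q1→∅, q3→{q0, q2}; now {q0, q1, q2, q3}.
Read '1': q0→{q2}, q1→∅, q2→{q1, q2}, q3→{q2}; now {q1, q2}.
Read '0': q1→∅, q2→{q2}; now {q2}.
State q2 is in {q2}.

Yes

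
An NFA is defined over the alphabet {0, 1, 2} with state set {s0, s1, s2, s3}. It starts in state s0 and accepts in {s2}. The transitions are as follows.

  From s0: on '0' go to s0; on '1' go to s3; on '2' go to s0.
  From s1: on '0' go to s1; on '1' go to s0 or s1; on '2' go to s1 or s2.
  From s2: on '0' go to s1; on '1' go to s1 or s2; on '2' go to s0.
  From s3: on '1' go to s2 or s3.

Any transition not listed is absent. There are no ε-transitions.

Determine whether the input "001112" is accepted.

Yes

Start in {s0}.
Read '0': s0→{s0}; now {s0}.
Read '0': s0→{s0}; now {s0}.
Read '1': s0→{s3}; now {s3}.
Read '1': s3→{s2, s3}; now {s2, s3}.
Read '1': s2→{s1, s2}, s3→{s2, s3}; now {s1, s2, s3}.
Read '2': s1→{s1, s2}, s2→{s0}, s3→∅; now {s0, s1, s2}.
The final set {s0, s1, s2} contains the accepting state s2.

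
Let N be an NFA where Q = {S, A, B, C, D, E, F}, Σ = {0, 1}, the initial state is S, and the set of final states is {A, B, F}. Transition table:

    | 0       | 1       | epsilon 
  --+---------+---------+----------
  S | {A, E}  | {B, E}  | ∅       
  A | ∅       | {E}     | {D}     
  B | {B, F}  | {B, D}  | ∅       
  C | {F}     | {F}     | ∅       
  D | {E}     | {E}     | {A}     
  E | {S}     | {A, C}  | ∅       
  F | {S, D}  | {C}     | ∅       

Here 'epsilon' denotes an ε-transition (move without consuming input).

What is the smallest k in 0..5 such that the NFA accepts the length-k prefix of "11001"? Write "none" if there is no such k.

1

Start in {S}.
Read '1': S→{B, E}; now {B, E}.
None of the earlier sets intersect F, but {B, E} does.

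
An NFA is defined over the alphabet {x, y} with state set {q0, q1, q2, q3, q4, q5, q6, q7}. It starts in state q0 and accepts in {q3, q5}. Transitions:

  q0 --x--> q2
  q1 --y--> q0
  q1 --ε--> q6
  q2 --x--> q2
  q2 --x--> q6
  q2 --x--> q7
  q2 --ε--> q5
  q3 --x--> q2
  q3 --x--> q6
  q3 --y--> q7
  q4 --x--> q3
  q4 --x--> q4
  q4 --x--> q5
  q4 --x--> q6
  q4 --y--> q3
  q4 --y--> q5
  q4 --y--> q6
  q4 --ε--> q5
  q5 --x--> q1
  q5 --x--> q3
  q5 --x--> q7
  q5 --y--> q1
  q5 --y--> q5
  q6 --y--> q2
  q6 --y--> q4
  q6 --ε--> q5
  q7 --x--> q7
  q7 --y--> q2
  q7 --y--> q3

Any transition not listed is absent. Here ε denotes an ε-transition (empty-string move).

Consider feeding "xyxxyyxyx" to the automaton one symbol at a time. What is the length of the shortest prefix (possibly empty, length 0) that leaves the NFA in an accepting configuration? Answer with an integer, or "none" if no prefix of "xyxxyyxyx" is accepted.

1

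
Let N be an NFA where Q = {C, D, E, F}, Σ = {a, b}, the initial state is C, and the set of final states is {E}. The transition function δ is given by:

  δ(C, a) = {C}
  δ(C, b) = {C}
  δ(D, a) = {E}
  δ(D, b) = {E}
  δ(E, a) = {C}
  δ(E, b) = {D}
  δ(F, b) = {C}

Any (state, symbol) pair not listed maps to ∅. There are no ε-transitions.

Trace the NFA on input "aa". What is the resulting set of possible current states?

Start in {C}.
Read 'a': C→{C}; now {C}.
Read 'a': C→{C}; now {C}.

{C}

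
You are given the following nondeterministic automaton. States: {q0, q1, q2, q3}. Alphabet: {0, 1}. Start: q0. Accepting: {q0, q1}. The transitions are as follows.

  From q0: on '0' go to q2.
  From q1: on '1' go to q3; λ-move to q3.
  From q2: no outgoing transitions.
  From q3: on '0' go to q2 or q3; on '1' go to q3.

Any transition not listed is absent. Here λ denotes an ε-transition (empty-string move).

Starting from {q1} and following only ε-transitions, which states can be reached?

Begin with {q1}.
ε-move q1 → q3; add q3.

{q1, q3}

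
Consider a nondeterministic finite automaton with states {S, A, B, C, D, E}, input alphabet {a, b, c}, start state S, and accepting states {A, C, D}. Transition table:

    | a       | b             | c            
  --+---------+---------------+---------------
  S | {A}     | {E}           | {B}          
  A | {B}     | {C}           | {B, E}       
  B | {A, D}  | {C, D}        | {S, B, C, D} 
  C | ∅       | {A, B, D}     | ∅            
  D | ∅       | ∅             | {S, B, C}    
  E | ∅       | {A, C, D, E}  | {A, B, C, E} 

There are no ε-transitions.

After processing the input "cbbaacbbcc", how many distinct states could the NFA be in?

6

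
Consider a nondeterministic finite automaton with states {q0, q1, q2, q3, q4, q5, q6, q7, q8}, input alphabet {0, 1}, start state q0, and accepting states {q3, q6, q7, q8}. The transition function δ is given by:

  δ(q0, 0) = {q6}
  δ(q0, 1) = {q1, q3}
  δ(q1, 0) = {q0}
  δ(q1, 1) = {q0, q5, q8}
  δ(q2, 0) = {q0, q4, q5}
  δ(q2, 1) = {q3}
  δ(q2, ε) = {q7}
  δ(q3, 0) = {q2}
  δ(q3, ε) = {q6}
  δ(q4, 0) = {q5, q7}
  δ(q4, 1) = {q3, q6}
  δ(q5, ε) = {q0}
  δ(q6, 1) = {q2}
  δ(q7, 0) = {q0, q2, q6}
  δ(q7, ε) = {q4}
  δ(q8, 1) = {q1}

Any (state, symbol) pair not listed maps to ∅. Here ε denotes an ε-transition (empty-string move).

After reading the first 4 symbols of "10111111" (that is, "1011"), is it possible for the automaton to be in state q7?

Yes

Start in {q0}.
Read '1': {q0} → {q1, q3, q6}.
Read '0': {q1, q3, q6} → {q0, q2, q4, q7}.
Read '1': {q0, q2, q4, q7} → {q1, q3, q6}.
Read '1': {q1, q3, q6} → {q0, q2, q4, q5, q7, q8}.
State q7 is in {q0, q2, q4, q5, q7, q8}.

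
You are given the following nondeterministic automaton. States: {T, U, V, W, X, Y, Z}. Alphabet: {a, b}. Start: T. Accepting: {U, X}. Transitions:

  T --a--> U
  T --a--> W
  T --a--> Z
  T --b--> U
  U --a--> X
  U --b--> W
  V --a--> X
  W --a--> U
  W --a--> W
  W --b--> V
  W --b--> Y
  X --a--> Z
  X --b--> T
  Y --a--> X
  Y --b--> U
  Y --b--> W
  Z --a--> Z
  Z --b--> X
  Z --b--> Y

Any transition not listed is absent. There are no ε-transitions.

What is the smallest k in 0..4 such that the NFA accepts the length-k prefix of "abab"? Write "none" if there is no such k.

1

Start in {T}.
Read 'a': T→{U, W, Z}; now {U, W, Z}.
None of the earlier sets intersect F, but {U, W, Z} does.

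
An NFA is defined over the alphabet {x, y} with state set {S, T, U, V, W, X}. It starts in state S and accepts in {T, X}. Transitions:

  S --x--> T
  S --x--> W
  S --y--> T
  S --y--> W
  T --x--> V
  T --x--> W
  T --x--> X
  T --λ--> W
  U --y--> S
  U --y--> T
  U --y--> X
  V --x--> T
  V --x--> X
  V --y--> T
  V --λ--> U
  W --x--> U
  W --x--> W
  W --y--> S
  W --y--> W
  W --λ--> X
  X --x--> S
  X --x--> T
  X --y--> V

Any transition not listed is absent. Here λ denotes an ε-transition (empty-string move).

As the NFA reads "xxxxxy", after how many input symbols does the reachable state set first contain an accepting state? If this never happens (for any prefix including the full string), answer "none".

Start in {S}.
Read 'x': S→{T, W}; union {T, W}; ε-closure = {T, W, X}.
None of the earlier sets intersect F, but {T, W, X} does.

1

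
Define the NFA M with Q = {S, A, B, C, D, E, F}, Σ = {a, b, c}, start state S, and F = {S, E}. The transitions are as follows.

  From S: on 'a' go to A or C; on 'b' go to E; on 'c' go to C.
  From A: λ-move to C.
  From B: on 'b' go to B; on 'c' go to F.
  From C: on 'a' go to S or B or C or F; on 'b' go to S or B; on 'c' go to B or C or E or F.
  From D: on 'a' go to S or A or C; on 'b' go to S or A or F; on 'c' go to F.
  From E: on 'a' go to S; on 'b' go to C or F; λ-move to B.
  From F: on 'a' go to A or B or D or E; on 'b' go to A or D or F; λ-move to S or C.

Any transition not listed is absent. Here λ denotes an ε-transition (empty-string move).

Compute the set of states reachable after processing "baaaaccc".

Start in {S}.
Read 'b': {S} → {B, E}.
Read 'a': {B, E} → {S}.
Read 'a': {S} → {A, C}.
Read 'a': {A, C} → {S, B, C, F}.
Read 'a': {S, B, C, F} → {S, A, B, C, D, E, F}.
Read 'c': {S, A, B, C, D, E, F} → {S, B, C, E, F}.
Read 'c': {S, B, C, E, F} → {S, B, C, E, F}.
Read 'c': {S, B, C, E, F} → {S, B, C, E, F}.

{S, B, C, E, F}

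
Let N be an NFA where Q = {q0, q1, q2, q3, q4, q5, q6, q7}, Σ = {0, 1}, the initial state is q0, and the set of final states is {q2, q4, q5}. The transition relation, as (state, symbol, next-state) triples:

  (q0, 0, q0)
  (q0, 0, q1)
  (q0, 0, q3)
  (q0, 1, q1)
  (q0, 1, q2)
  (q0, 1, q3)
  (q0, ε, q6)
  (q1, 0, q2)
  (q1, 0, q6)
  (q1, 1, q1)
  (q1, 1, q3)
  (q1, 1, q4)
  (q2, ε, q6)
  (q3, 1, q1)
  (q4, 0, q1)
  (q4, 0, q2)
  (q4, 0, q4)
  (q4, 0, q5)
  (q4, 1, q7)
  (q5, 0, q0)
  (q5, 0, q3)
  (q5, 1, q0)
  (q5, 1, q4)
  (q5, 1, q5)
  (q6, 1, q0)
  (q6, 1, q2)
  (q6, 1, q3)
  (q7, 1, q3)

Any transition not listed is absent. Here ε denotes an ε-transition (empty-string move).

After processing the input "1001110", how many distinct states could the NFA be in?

Start: ε-closure({q0}) = {q0, q6}.
Read '1': q0→{q1, q2, q3}, q6→{q0, q2, q3}; union {q0, q1, q2, q3}; ε-closure = {q0, q1, q2, q3, q6}.
Read '0': q0→{q0, q1, q3}, q1→{q2, q6}, q2→∅, q3→∅, q6→∅; now {q0, q1, q2, q3, q6}.
Read '0': q0→{q0, q1, q3}, q1→{q2, q6}, q2→∅, q3→∅, q6→∅; now {q0, q1, q2, q3, q6}.
Read '1': q0→{q1, q2, q3}, q1→{q1, q3, q4}, q2→∅, q3→{q1}, q6→{q0, q2, q3}; union {q0, q1, q2, q3, q4}; ε-closure = {q0, q1, q2, q3, q4, q6}.
Read '1': q0→{q1, q2, q3}, q1→{q1, q3, q4}, q2→∅, q3→{q1}, q4→{q7}, q6→{q0, q2, q3}; union {q0, q1, q2, q3, q4, q7}; ε-closure = {q0, q1, q2, q3, q4, q6, q7}.
Read '1': q0→{q1, q2, q3}, q1→{q1, q3, q4}, q2→∅, q3→{q1}, q4→{q7}, q6→{q0, q2, q3}, q7→{q3}; union {q0, q1, q2, q3, q4, q7}; ε-closure = {q0, q1, q2, q3, q4, q6, q7}.
Read '0': q0→{q0, q1, q3}, q1→{q2, q6}, q2→∅, q3→∅, q4→{q1, q2, q4, q5}, q6→∅, q7→∅; now {q0, q1, q2, q3, q4, q5, q6}.
That set has 7 states.

7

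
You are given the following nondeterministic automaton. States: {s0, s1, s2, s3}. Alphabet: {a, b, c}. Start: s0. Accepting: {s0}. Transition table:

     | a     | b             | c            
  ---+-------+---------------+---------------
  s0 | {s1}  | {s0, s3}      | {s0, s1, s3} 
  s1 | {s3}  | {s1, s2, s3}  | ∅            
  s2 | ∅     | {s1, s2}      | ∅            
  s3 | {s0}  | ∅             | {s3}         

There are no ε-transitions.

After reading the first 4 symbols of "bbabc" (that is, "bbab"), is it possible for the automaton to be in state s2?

Start in {s0}.
Read 'b': {s0} → {s0, s3}.
Read 'b': {s0, s3} → {s0, s3}.
Read 'a': {s0, s3} → {s0, s1}.
Read 'b': {s0, s1} → {s0, s1, s2, s3}.
State s2 is in {s0, s1, s2, s3}.

Yes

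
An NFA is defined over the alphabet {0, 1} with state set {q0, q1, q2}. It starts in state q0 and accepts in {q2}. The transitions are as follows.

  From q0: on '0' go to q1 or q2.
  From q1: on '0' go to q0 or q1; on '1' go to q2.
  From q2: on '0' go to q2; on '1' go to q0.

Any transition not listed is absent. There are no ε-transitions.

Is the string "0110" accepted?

Yes

Start in {q0}.
Read '0': q0→{q1, q2}; now {q1, q2}.
Read '1': q1→{q2}, q2→{q0}; now {q0, q2}.
Read '1': q0→∅, q2→{q0}; now {q0}.
Read '0': q0→{q1, q2}; now {q1, q2}.
The final set {q1, q2} contains the accepting state q2.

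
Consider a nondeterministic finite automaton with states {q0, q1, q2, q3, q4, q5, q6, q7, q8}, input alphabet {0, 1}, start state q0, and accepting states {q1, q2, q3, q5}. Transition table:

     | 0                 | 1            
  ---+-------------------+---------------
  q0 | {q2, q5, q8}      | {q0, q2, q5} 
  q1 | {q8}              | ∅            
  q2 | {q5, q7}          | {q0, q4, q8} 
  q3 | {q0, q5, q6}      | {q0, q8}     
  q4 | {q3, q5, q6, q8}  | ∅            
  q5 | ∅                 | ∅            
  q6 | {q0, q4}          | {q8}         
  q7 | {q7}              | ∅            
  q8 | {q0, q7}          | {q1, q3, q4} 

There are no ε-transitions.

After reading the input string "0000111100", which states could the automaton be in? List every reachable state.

Start in {q0}.
Read '0': {q0} → {q2, q5, q8}.
Read '0': {q2, q5, q8} → {q0, q5, q7}.
Read '0': {q0, q5, q7} → {q2, q5, q7, q8}.
Read '0': {q2, q5, q7, q8} → {q0, q5, q7}.
Read '1': {q0, q5, q7} → {q0, q2, q5}.
Read '1': {q0, q2, q5} → {q0, q2, q4, q5, q8}.
Read '1': {q0, q2, q4, q5, q8} → {q0, q1, q2, q3, q4, q5, q8}.
Read '1': {q0, q1, q2, q3, q4, q5, q8} → {q0, q1, q2, q3, q4, q5, q8}.
Read '0': {q0, q1, q2, q3, q4, q5, q8} → {q0, q2, q3, q5, q6, q7, q8}.
Read '0': {q0, q2, q3, q5, q6, q7, q8} → {q0, q2, q4, q5, q6, q7, q8}.

{q0, q2, q4, q5, q6, q7, q8}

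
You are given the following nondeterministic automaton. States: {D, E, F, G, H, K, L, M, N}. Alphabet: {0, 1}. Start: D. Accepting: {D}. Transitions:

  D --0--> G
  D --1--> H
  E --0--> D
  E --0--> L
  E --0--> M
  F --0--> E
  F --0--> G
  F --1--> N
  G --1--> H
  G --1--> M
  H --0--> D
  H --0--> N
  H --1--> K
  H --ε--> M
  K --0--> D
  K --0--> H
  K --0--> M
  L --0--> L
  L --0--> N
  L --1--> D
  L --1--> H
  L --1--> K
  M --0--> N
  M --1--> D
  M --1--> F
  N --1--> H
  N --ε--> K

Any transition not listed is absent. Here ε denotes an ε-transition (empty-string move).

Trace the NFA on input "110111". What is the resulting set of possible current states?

Start in {D}.
Read '1': D→{H}; union {H}; ε-closure = {H, M}.
Read '1': H→{K}, M→{D, F}; now {D, F, K}.
Read '0': D→{G}, F→{E, G}, K→{D, H, M}; now {D, E, G, H, M}.
Read '1': D→{H}, E→∅, G→{H, M}, H→{K}, M→{D, F}; now {D, F, H, K, M}.
Read '1': D→{H}, F→{N}, H→{K}, K→∅, M→{D, F}; union {D, F, H, K, N}; ε-closure = {D, F, H, K, M, N}.
Read '1': D→{H}, F→{N}, H→{K}, K→∅, M→{D, F}, N→{H}; union {D, F, H, K, N}; ε-closure = {D, F, H, K, M, N}.

{D, F, H, K, M, N}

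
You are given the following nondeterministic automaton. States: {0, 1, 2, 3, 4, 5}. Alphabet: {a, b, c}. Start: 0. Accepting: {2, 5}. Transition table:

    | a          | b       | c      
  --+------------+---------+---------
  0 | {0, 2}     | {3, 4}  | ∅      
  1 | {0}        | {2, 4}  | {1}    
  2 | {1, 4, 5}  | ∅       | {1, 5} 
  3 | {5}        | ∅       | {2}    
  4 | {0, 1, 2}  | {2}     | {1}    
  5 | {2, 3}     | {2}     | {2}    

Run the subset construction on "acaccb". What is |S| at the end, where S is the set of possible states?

2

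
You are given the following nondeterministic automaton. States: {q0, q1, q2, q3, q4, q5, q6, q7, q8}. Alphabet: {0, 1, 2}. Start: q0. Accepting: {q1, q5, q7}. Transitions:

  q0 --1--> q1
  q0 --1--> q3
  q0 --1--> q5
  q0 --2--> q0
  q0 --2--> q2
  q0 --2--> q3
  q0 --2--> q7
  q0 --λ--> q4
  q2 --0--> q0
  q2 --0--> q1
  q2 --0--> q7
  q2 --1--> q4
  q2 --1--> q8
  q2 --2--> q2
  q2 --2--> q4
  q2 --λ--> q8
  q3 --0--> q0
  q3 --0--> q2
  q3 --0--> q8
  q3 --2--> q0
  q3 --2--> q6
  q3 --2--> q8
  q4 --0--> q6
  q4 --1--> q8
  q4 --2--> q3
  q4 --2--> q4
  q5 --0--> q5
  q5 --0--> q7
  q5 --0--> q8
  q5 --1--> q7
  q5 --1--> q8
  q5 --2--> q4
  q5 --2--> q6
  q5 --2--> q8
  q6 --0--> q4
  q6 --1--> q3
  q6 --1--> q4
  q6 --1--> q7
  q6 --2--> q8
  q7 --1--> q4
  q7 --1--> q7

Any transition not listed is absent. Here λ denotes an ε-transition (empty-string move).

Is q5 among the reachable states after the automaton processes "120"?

Start: ε-closure({q0}) = {q0, q4}.
Read '1': q0→{q1, q3, q5}, q4→{q8}; now {q1, q3, q5, q8}.
Read '2': q1→∅, q3→{q0, q6, q8}, q5→{q4, q6, q8}, q8→∅; now {q0, q4, q6, q8}.
Read '0': q0→∅, q4→{q6}, q6→{q4}, q8→∅; now {q4, q6}.
State q5 is not in {q4, q6}.

No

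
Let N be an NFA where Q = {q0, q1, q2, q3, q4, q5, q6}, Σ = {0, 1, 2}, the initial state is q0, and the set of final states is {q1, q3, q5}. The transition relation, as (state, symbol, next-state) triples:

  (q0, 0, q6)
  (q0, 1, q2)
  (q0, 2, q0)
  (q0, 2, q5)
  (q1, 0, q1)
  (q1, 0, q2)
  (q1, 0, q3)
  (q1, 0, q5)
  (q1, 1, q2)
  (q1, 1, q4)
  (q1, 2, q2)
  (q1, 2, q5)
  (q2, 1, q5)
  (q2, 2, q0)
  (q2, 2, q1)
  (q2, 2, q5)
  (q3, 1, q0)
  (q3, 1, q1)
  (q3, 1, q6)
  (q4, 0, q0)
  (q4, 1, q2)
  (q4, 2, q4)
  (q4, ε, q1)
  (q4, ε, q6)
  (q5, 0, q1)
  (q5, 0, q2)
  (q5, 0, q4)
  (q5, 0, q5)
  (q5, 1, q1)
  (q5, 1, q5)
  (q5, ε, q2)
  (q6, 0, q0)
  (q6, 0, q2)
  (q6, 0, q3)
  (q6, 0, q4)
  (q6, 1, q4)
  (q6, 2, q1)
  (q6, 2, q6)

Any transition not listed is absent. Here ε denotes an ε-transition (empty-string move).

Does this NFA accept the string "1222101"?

Start in {q0}.
Read '1': {q0} → {q2}.
Read '2': {q2} → {q0, q1, q2, q5}.
Read '2': {q0, q1, q2, q5} → {q0, q1, q2, q5}.
Read '2': {q0, q1, q2, q5} → {q0, q1, q2, q5}.
Read '1': {q0, q1, q2, q5} → {q1, q2, q4, q5, q6}.
Read '0': {q1, q2, q4, q5, q6} → {q0, q1, q2, q3, q4, q5, q6}.
Read '1': {q0, q1, q2, q3, q4, q5, q6} → {q0, q1, q2, q4, q5, q6}.
The final set {q0, q1, q2, q4, q5, q6} contains the accepting states q1, q5.

Yes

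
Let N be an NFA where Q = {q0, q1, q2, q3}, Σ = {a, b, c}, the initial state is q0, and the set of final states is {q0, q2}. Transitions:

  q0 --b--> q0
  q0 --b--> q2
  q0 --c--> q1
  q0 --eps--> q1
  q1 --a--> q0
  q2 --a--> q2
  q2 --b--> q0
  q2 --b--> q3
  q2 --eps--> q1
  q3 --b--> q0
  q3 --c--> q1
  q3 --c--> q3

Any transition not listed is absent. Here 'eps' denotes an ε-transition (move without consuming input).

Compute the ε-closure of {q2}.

{q1, q2}

Begin with {q2}.
ε-move q2 → q1; add q1.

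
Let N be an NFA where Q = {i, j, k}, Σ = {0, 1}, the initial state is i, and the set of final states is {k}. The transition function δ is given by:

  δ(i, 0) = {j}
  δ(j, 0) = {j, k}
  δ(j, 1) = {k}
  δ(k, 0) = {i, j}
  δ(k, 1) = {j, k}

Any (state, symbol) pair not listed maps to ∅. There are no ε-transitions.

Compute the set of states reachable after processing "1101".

Start in {i}.
Read '1': {i} → ∅.
The set is empty and remains empty for the remaining 3 symbols.

∅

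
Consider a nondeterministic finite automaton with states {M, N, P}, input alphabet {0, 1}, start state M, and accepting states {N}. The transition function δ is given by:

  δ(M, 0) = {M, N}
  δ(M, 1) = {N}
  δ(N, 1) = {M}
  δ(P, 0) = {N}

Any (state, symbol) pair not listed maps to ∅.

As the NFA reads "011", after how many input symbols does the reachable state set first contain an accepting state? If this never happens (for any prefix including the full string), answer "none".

Start in {M}.
Read '0': {M} → {M, N}.
None of the earlier sets intersect F, but {M, N} does.

1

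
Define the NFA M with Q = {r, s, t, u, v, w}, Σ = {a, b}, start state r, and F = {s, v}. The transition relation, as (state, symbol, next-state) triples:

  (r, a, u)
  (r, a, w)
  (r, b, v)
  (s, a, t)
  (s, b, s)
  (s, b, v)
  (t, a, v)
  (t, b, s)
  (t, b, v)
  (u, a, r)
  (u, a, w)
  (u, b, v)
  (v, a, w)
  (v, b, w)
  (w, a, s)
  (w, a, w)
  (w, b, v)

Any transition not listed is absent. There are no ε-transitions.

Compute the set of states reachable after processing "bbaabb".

{s, v, w}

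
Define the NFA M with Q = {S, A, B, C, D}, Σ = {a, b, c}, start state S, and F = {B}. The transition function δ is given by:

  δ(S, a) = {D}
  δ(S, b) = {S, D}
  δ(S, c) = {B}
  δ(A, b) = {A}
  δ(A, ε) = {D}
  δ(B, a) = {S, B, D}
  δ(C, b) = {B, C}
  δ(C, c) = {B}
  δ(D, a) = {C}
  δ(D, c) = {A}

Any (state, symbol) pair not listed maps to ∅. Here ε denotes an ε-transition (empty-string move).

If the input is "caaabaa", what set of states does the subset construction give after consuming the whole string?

{S, B, C, D}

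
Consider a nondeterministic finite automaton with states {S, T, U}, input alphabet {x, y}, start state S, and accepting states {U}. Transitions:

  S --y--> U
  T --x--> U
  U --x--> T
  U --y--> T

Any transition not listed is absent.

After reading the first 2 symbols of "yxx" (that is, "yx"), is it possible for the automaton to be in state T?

Yes

Start in {S}.
Read 'y': {S} → {U}.
Read 'x': {U} → {T}.
State T is in {T}.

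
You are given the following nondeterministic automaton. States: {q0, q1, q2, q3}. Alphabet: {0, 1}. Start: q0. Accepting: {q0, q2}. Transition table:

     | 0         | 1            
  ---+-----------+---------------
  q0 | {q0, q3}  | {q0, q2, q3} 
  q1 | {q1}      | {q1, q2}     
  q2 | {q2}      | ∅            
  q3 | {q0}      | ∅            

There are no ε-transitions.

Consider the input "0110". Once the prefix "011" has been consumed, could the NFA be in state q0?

Start in {q0}.
Read '0': q0→{q0, q3}; now {q0, q3}.
Read '1': q0→{q0, q2, q3}, q3→∅; now {q0, q2, q3}.
Read '1': q0→{q0, q2, q3}, q2→∅, q3→∅; now {q0, q2, q3}.
State q0 is in {q0, q2, q3}.

Yes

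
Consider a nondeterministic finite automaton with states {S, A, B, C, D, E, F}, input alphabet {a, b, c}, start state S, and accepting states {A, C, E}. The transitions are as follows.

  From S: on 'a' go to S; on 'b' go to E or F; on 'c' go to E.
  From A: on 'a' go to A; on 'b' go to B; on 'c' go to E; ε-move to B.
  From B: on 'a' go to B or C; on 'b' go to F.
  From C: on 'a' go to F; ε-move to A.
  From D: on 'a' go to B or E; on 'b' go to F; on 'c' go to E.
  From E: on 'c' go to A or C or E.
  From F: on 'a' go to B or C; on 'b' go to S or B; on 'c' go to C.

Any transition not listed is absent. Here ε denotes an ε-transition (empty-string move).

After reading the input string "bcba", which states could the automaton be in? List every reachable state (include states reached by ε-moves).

{A, B, C}

Start in {S}.
Read 'b': S→{E, F}; now {E, F}.
Read 'c': E→{A, C, E}, F→{C}; union {A, C, E}; ε-closure = {A, B, C, E}.
Read 'b': A→{B}, B→{F}, C→∅, E→∅; now {B, F}.
Read 'a': B→{B, C}, F→{B, C}; union {B, C}; ε-closure = {A, B, C}.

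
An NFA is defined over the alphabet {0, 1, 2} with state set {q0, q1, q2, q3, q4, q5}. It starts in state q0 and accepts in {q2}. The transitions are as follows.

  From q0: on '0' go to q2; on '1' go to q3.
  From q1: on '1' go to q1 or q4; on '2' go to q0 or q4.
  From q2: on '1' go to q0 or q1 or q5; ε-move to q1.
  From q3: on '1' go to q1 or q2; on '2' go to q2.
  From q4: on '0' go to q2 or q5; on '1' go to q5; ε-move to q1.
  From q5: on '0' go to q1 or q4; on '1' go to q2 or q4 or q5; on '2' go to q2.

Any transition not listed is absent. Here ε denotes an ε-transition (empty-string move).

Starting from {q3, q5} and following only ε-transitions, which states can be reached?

{q3, q5}

Begin with {q3, q5}.
No ε-moves leave this set, so the closure equals the set itself.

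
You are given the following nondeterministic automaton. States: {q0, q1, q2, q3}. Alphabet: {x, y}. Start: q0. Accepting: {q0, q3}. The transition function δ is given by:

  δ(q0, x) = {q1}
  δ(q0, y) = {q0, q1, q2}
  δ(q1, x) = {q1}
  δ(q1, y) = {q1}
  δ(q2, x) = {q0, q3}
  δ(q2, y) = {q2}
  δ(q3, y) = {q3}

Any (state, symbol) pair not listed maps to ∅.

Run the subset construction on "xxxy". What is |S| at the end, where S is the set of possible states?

Start in {q0}.
Read 'x': q0→{q1}; now {q1}.
Read 'x': q1→{q1}; now {q1}.
Read 'x': q1→{q1}; now {q1}.
Read 'y': q1→{q1}; now {q1}.
That set has 1 state.

1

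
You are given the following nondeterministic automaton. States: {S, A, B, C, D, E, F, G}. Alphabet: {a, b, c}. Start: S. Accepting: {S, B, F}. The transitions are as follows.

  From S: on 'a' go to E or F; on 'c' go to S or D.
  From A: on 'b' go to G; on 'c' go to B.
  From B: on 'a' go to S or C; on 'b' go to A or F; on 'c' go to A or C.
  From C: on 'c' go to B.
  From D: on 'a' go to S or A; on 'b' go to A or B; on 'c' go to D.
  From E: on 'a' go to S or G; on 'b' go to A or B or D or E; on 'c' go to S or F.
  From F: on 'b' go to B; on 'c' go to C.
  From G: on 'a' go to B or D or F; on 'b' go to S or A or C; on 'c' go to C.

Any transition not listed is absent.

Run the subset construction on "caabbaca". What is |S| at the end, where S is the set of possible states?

5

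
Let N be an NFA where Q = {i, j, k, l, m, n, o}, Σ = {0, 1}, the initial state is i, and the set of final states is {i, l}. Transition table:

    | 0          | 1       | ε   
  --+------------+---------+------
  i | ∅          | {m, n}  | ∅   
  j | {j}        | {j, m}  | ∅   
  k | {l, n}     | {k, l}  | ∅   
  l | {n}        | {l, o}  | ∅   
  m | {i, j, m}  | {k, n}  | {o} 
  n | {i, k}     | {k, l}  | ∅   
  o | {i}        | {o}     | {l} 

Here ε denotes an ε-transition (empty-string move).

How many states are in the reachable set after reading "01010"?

0

Start in {i}.
Read '0': i→∅; now ∅.
The set is empty and remains empty for the remaining 4 symbols.
That set has 0 states.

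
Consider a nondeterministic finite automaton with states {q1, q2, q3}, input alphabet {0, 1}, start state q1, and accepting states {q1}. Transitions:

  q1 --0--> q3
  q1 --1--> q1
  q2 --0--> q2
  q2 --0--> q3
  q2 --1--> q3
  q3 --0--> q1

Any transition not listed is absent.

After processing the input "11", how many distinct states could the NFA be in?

1

Start in {q1}.
Read '1': q1→{q1}; now {q1}.
Read '1': q1→{q1}; now {q1}.
That set has 1 state.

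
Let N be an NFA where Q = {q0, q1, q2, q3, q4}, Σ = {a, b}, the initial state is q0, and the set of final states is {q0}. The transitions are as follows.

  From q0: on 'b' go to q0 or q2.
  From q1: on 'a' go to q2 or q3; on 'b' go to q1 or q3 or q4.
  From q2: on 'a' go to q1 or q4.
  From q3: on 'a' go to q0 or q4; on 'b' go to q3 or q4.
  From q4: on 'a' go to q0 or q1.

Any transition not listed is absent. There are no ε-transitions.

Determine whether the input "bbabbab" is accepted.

Yes

Start in {q0}.
Read 'b': q0→{q0, q2}; now {q0, q2}.
Read 'b': q0→{q0, q2}, q2→∅; now {q0, q2}.
Read 'a': q0→∅, q2→{q1, q4}; now {q1, q4}.
Read 'b': q1→{q1, q3, q4}, q4→∅; now {q1, q3, q4}.
Read 'b': q1→{q1, q3, q4}, q3→{q3, q4}, q4→∅; now {q1, q3, q4}.
Read 'a': q1→{q2, q3}, q3→{q0, q4}, q4→{q0, q1}; now {q0, q1, q2, q3, q4}.
Read 'b': q0→{q0, q2}, q1→{q1, q3, q4}, q2→∅, q3→{q3, q4}, q4→∅; now {q0, q1, q2, q3, q4}.
The final set {q0, q1, q2, q3, q4} contains the accepting state q0.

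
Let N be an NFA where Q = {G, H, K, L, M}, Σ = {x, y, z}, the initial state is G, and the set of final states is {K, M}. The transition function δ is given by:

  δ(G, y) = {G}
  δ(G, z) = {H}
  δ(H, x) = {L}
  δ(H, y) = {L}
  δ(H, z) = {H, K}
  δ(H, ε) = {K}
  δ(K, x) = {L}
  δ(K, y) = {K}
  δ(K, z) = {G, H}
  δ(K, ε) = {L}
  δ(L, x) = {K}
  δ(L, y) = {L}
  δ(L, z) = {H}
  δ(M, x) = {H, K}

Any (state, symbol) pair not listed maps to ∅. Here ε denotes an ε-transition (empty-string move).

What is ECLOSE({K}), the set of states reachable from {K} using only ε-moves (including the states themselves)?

{K, L}

Begin with {K}.
ε-move K → L; add L.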